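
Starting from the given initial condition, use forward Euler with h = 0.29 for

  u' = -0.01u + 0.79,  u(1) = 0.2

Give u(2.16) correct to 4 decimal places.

1.1101

Euler: u_{n+1} = u_n + h·f(s_n, u_n).
s=1.000000, u=0.200000: f=0.788000 → u ← 0.200000 + 0.29·0.788000 = 0.428520
s=1.290000, u=0.428520: f=0.785715 → u ← 0.428520 + 0.29·0.785715 = 0.656377
s=1.580000, u=0.656377: f=0.783436 → u ← 0.656377 + 0.29·0.783436 = 0.883574
s=1.870000, u=0.883574: f=0.781164 → u ← 0.883574 + 0.29·0.781164 = 1.110111
u(2.16) ≈ 1.1101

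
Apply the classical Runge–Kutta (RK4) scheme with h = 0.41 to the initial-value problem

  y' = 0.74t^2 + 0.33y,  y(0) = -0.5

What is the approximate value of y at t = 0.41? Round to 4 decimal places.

RK4: k1 = f(t_n, y_n); k2 = f(t_n + h/2, y_n + (h/2)·k1); k3 = f(t_n + h/2, y_n + (h/2)·k2); k4 = f(t_n + h, y_n + h·k3); y_{n+1} = y_n + (h/6)·(k1 + 2k2 + 2k3 + k4).
t=0.000000, y=-0.500000:
  k1 = f(0.000000, -0.500000) = -0.165000
  k2 = f(0.205000, -0.533825) = -0.145064
  k3 = f(0.205000, -0.529738) = -0.143715
  k4 = f(0.410000, -0.558923) = -0.060051
  y ← -0.500000 + (0.41/6)·(k1 + 2k2 + 2k3 + k4) = -0.554845
y(0.41) ≈ -0.5548

-0.5548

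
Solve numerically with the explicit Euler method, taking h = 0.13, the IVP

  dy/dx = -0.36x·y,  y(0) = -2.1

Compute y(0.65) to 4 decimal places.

Euler: y_{n+1} = y_n + h·f(x_n, y_n).
x=0.000000, y=-2.100000: f=0.000000 → y ← -2.100000 + 0.13·0.000000 = -2.100000
x=0.130000, y=-2.100000: f=0.098280 → y ← -2.100000 + 0.13·0.098280 = -2.087224
x=0.260000, y=-2.087224: f=0.195364 → y ← -2.087224 + 0.13·0.195364 = -2.061826
x=0.390000, y=-2.061826: f=0.289480 → y ← -2.061826 + 0.13·0.289480 = -2.024194
x=0.520000, y=-2.024194: f=0.378929 → y ← -2.024194 + 0.13·0.378929 = -1.974933
y(0.65) ≈ -1.9749

-1.9749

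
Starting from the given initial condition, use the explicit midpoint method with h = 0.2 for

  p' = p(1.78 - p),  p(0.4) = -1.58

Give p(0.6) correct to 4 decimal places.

Midpoint: k1 = f(t_n, p_n); k2 = f(t_n + h/2, p_n + (h/2)·k1); p_{n+1} = p_n + h·k2.
t=0.400000, p=-1.580000:
  k1 = f(0.400000, -1.580000) = -5.308800
  k2 = f(0.500000, -2.110880) = -8.213181
  p ← -1.580000 + 0.2·(-8.213181) = -3.222636
p(0.6) ≈ -3.2226

-3.2226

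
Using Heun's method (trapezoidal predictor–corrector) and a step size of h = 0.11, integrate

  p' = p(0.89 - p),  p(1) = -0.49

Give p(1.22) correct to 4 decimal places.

Heun: k1 = f(x_n, p_n); k2 = f(x_n + h, p_n + h·k1); p_{n+1} = p_n + (h/2)·(k1 + k2).
x=1.000000, p=-0.490000:
  k1 = f(1.000000, -0.490000) = -0.676200
  k2 = f(1.110000, -0.564382) = -0.820827
  p ← -0.490000 + (0.11/2)·(-0.676200 + (-0.820827)) = -0.572336
x=1.110000, p=-0.572336:
  k1 = f(1.110000, -0.572336) = -0.836949
  k2 = f(1.220000, -0.664401) = -1.032745
  p ← -0.572336 + (0.11/2)·(-0.836949 + (-1.032745)) = -0.675170
p(1.22) ≈ -0.6752

-0.6752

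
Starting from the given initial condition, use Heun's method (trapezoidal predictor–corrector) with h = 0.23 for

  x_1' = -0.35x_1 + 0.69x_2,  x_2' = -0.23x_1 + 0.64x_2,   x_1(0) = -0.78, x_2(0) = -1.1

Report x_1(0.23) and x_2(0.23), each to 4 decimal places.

Heun on (x_1,x_2): k1 = f(t_n, state_n); k2 = f(t_n + h, state_n + h·k1); state_{n+1} = state_n + (h/2)·(k1 + k2).
0.000000: (-0.780000, -1.100000)
  k1 = (-0.486000, -0.524600)
  predictor → (-0.891780, -1.220658)
  k2 = (-0.530131, -0.576112)
  → (-0.896855, -1.226582)
(x_1(0.23), x_2(0.23)) ≈ (-0.8969, -1.2266)

-0.8969, -1.2266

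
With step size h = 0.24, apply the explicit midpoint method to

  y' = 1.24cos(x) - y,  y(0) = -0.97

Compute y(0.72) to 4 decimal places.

Midpoint: k1 = f(x_n, y_n); k2 = f(x_n + h/2, y_n + (h/2)·k1); y_{n+1} = y_n + h·k2.
x=0.000000, y=-0.970000:
  k1 = f(0.000000, -0.970000) = 2.210000
  k2 = f(0.120000, -0.704800) = 1.935883
  y ← -0.970000 + 0.24·1.935883 = -0.505388
x=0.240000, y=-0.505388:
  k1 = f(0.240000, -0.505388) = 1.709847
  k2 = f(0.360000, -0.300206) = 1.460719
  y ← -0.505388 + 0.24·1.460719 = -0.154816
x=0.480000, y=-0.154816:
  k1 = f(0.480000, -0.154816) = 1.254689
  k2 = f(0.600000, -0.004253) = 1.027669
  y ← -0.154816 + 0.24·1.027669 = 0.091825
y(0.72) ≈ 0.0918

0.0918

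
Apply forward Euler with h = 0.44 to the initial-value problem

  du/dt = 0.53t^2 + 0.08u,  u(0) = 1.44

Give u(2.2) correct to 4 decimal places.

3.0985

Euler: u_{n+1} = u_n + h·f(t_n, u_n).
t=0.000000, u=1.440000: f=0.115200 → u ← 1.440000 + 0.44·0.115200 = 1.490688
t=0.440000, u=1.490688: f=0.221863 → u ← 1.490688 + 0.44·0.221863 = 1.588308
t=0.880000, u=1.588308: f=0.537497 → u ← 1.588308 + 0.44·0.537497 = 1.824806
t=1.320000, u=1.824806: f=1.069456 → u ← 1.824806 + 0.44·1.069456 = 2.295367
t=1.760000, u=2.295367: f=1.825357 → u ← 2.295367 + 0.44·1.825357 = 3.098524
u(2.2) ≈ 3.0985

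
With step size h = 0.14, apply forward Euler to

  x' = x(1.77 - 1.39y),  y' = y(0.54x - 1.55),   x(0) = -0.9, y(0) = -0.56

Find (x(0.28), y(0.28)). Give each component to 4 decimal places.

Euler on (x,y): x_{n+1} = x_n + h·x', y_{n+1} = y_n + h·y'.
0.000000: (-0.900000, -0.560000); f=(-2.293560, 1.140160) → (-1.221098, -0.400378)
0.140000: (-1.221098, -0.400378); f=(-2.840916, 0.884592) → (-1.618827, -0.276535)
(x(0.28), y(0.28)) ≈ (-1.6188, -0.2765)

-1.6188, -0.2765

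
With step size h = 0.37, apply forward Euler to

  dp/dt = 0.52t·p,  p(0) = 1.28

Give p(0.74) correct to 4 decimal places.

1.3711

Euler: p_{n+1} = p_n + h·f(t_n, p_n).
t=0.000000, p=1.280000: f=0.000000 → p ← 1.280000 + 0.37·0.000000 = 1.280000
t=0.370000, p=1.280000: f=0.246272 → p ← 1.280000 + 0.37·0.246272 = 1.371121
p(0.74) ≈ 1.3711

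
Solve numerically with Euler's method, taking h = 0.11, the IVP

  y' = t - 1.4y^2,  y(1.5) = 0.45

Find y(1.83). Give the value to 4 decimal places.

0.8203

Euler: y_{n+1} = y_n + h·f(t_n, y_n).
t=1.500000, y=0.450000: f=1.216500 → y ← 0.450000 + 0.11·1.216500 = 0.583815
t=1.610000, y=0.583815: f=1.132824 → y ← 0.583815 + 0.11·1.132824 = 0.708426
t=1.720000, y=0.708426: f=1.017386 → y ← 0.708426 + 0.11·1.017386 = 0.820338
y(1.83) ≈ 0.8203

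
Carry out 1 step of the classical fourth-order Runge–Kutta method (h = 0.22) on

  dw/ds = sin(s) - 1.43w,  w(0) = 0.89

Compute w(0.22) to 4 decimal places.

0.6716

RK4: k1 = f(s_n, w_n); k2 = f(s_n + h/2, w_n + (h/2)·k1); k3 = f(s_n + h/2, w_n + (h/2)·k2); k4 = f(s_n + h, w_n + h·k3); w_{n+1} = w_n + (h/6)·(k1 + 2k2 + 2k3 + k4).
s=0.000000, w=0.890000:
  k1 = f(0.000000, 0.890000) = -1.272700
  k2 = f(0.110000, 0.750003) = -0.962726
  k3 = f(0.110000, 0.784100) = -1.011485
  k4 = f(0.220000, 0.667473) = -0.736257
  w ← 0.890000 + (0.22/6)·(k1 + 2k2 + 2k3 + k4) = 0.671563
w(0.22) ≈ 0.6716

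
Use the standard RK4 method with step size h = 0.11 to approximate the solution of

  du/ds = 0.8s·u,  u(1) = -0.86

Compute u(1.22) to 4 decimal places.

RK4: k1 = f(s_n, u_n); k2 = f(s_n + h/2, u_n + (h/2)·k1); k3 = f(s_n + h/2, u_n + (h/2)·k2); k4 = f(s_n + h, u_n + h·k3); u_{n+1} = u_n + (h/6)·(k1 + 2k2 + 2k3 + k4).
s=1.000000, u=-0.860000:
  k1 = f(1.000000, -0.860000) = -0.688000
  k2 = f(1.055000, -0.897840) = -0.757777
  k3 = f(1.055000, -0.901678) = -0.761016
  k4 = f(1.110000, -0.943712) = -0.838016
  u ← -0.860000 + (0.11/6)·(k1 + 2k2 + 2k3 + k4) = -0.943666
s=1.110000, u=-0.943666:
  k1 = f(1.110000, -0.943666) = -0.837975
  k2 = f(1.165000, -0.989755) = -0.922451
  k3 = f(1.165000, -0.994401) = -0.926782
  k4 = f(1.220000, -1.045612) = -1.020517
  u ← -0.943666 + (0.11/6)·(k1 + 2k2 + 2k3 + k4) = -1.045544
u(1.22) ≈ -1.0455

-1.0455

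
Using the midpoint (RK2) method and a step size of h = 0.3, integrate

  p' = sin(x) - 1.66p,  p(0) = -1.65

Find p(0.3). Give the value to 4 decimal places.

-0.9881

Midpoint: k1 = f(x_n, p_n); k2 = f(x_n + h/2, p_n + (h/2)·k1); p_{n+1} = p_n + h·k2.
x=0.000000, p=-1.650000:
  k1 = f(0.000000, -1.650000) = 2.739000
  k2 = f(0.150000, -1.239150) = 2.206427
  p ← -1.650000 + 0.3·2.206427 = -0.988072
p(0.3) ≈ -0.9881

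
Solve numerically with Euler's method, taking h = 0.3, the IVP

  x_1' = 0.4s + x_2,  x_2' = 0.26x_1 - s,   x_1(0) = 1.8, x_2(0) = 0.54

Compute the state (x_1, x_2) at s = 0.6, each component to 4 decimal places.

2.2021, 0.7434

Euler on (x_1,x_2): x_1_{n+1} = x_1_n + h·x_1', x_2_{n+1} = x_2_n + h·x_2'.
0.000000: (1.800000, 0.540000); f=(0.540000, 0.468000) → (1.962000, 0.680400)
0.300000: (1.962000, 0.680400); f=(0.800400, 0.210120) → (2.202120, 0.743436)
(x_1(0.6), x_2(0.6)) ≈ (2.2021, 0.7434)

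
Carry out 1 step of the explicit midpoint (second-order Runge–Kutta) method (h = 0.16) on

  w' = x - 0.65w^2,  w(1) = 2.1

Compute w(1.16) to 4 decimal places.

1.8771

Midpoint: k1 = f(x_n, w_n); k2 = f(x_n + h/2, w_n + (h/2)·k1); w_{n+1} = w_n + h·k2.
x=1.000000, w=2.100000:
  k1 = f(1.000000, 2.100000) = -1.866500
  k2 = f(1.080000, 1.950680) = -1.393349
  w ← 2.100000 + 0.16·(-1.393349) = 1.877064
w(1.16) ≈ 1.8771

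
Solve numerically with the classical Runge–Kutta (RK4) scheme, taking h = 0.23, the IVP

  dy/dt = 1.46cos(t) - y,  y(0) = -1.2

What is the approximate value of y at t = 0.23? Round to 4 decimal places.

RK4: k1 = f(t_n, y_n); k2 = f(t_n + h/2, y_n + (h/2)·k1); k3 = f(t_n + h/2, y_n + (h/2)·k2); k4 = f(t_n + h, y_n + h·k3); y_{n+1} = y_n + (h/6)·(k1 + 2k2 + 2k3 + k4).
t=0.000000, y=-1.200000:
  k1 = f(0.000000, -1.200000) = 2.660000
  k2 = f(0.115000, -0.894100) = 2.344456
  k3 = f(0.115000, -0.930388) = 2.380744
  k4 = f(0.230000, -0.652429) = 2.073982
  y ← -1.200000 + (0.23/6)·(k1 + 2k2 + 2k3 + k4) = -0.656265
y(0.23) ≈ -0.6563

-0.6563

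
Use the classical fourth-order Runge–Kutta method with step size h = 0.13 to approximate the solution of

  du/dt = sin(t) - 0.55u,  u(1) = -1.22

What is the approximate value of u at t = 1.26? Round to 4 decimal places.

-0.8386

RK4: k1 = f(t_n, u_n); k2 = f(t_n + h/2, u_n + (h/2)·k1); k3 = f(t_n + h/2, u_n + (h/2)·k2); k4 = f(t_n + h, u_n + h·k3); u_{n+1} = u_n + (h/6)·(k1 + 2k2 + 2k3 + k4).
t=1.000000, u=-1.220000:
  k1 = f(1.000000, -1.220000) = 1.512471
  k2 = f(1.065000, -1.121689) = 1.491718
  k3 = f(1.065000, -1.123038) = 1.492460
  k4 = f(1.130000, -1.025980) = 1.468701
  u ← -1.220000 + (0.13/6)·(k1 + 2k2 + 2k3 + k4) = -1.026094
t=1.130000, u=-1.026094:
  k1 = f(1.130000, -1.026094) = 1.468764
  k2 = f(1.195000, -0.930624) = 1.442059
  k3 = f(1.195000, -0.932360) = 1.443014
  k4 = f(1.260000, -0.838502) = 1.413266
  u ← -1.026094 + (0.13/6)·(k1 + 2k2 + 2k3 + k4) = -0.838630
u(1.26) ≈ -0.8386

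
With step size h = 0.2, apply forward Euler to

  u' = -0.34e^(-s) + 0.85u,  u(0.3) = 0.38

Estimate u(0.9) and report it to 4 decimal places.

0.4576

Euler: u_{n+1} = u_n + h·f(s_n, u_n).
s=0.300000, u=0.380000: f=0.071122 → u ← 0.380000 + 0.2·0.071122 = 0.394224
s=0.500000, u=0.394224: f=0.128870 → u ← 0.394224 + 0.2·0.128870 = 0.419998
s=0.700000, u=0.419998: f=0.188160 → u ← 0.419998 + 0.2·0.188160 = 0.457630
u(0.9) ≈ 0.4576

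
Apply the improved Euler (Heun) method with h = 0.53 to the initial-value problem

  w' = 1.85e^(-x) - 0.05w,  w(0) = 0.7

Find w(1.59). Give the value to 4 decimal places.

2.0771

Heun: k1 = f(x_n, w_n); k2 = f(x_n + h, w_n + h·k1); w_{n+1} = w_n + (h/2)·(k1 + k2).
x=0.000000, w=0.700000:
  k1 = f(0.000000, 0.700000) = 1.815000
  k2 = f(0.530000, 1.661950) = 1.005822
  w ← 0.700000 + (0.53/2)·(1.815000 + 1.005822) = 1.447518
x=0.530000, w=1.447518:
  k1 = f(0.530000, 1.447518) = 1.016543
  k2 = f(1.060000, 1.986286) = 0.541629
  w ← 1.447518 + (0.53/2)·(1.016543 + 0.541629) = 1.860433
x=1.060000, w=1.860433:
  k1 = f(1.060000, 1.860433) = 0.547922
  k2 = f(1.590000, 2.150832) = 0.269721
  w ← 1.860433 + (0.53/2)·(0.547922 + 0.269721) = 2.077109
w(1.59) ≈ 2.0771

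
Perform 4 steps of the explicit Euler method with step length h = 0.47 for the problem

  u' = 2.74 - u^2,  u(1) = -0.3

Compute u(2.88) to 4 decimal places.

Euler: u_{n+1} = u_n + h·f(s_n, u_n).
s=1.000000, u=-0.300000: f=2.650000 → u ← -0.300000 + 0.47·2.650000 = 0.945500
s=1.470000, u=0.945500: f=1.846030 → u ← 0.945500 + 0.47·1.846030 = 1.813134
s=1.940000, u=1.813134: f=-0.547455 → u ← 1.813134 + 0.47·(-0.547455) = 1.555830
s=2.410000, u=1.555830: f=0.319392 → u ← 1.555830 + 0.47·0.319392 = 1.705945
u(2.88) ≈ 1.7059

1.7059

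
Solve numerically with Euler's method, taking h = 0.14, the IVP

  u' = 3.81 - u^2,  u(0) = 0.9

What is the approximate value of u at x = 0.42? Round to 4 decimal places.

1.7802

Euler: u_{n+1} = u_n + h·f(x_n, u_n).
x=0.000000, u=0.900000: f=3.000000 → u ← 0.900000 + 0.14·3.000000 = 1.320000
x=0.140000, u=1.320000: f=2.067600 → u ← 1.320000 + 0.14·2.067600 = 1.609464
x=0.280000, u=1.609464: f=1.219626 → u ← 1.609464 + 0.14·1.219626 = 1.780212
u(0.42) ≈ 1.7802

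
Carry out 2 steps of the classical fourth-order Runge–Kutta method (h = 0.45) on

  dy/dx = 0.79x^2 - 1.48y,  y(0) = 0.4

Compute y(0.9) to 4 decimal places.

0.2484

RK4: k1 = f(x_n, y_n); k2 = f(x_n + h/2, y_n + (h/2)·k1); k3 = f(x_n + h/2, y_n + (h/2)·k2); k4 = f(x_n + h, y_n + h·k3); y_{n+1} = y_n + (h/6)·(k1 + 2k2 + 2k3 + k4).
x=0.000000, y=0.400000:
  k1 = f(0.000000, 0.400000) = -0.592000
  k2 = f(0.225000, 0.266800) = -0.354870
  k3 = f(0.225000, 0.320154) = -0.433834
  k4 = f(0.450000, 0.204774) = -0.143091
  y ← 0.400000 + (0.45/6)·(k1 + 2k2 + 2k3 + k4) = 0.226562
x=0.450000, y=0.226562:
  k1 = f(0.450000, 0.226562) = -0.175337
  k2 = f(0.675000, 0.187112) = 0.083019
  k3 = f(0.675000, 0.245242) = -0.003014
  k4 = f(0.900000, 0.225206) = 0.306595
  y ← 0.226562 + (0.45/6)·(k1 + 2k2 + 2k3 + k4) = 0.248407
y(0.9) ≈ 0.2484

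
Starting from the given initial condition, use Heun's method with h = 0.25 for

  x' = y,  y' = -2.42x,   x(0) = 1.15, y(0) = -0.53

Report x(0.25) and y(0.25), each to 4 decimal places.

Heun on (x,y): k1 = f(t_n, state_n); k2 = f(t_n + h, state_n + h·k1); state_{n+1} = state_n + (h/2)·(k1 + k2).
0.000000: (1.150000, -0.530000)
  k1 = (-0.530000, -2.783000)
  predictor → (1.017500, -1.225750)
  k2 = (-1.225750, -2.462350)
  → (0.930531, -1.185669)
(x(0.25), y(0.25)) ≈ (0.9305, -1.1857)

0.9305, -1.1857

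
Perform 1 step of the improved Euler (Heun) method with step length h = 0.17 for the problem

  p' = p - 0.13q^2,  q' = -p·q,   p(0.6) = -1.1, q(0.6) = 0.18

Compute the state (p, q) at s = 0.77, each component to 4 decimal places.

-1.3038, 0.2202

Heun on (p,q): k1 = f(s_n, state_n); k2 = f(s_n + h, state_n + h·k1); state_{n+1} = state_n + (h/2)·(k1 + k2).
0.600000: (-1.100000, 0.180000)
  k1 = (-1.104212, 0.198000)
  predictor → (-1.287716, 0.213660)
  k2 = (-1.293651, 0.275133)
  → (-1.303818, 0.220216)
(p(0.77), q(0.77)) ≈ (-1.3038, 0.2202)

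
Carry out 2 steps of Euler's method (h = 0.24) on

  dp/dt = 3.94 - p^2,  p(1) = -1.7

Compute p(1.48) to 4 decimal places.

-1.0056

Euler: p_{n+1} = p_n + h·f(t_n, p_n).
t=1.000000, p=-1.700000: f=1.050000 → p ← -1.700000 + 0.24·1.050000 = -1.448000
t=1.240000, p=-1.448000: f=1.843296 → p ← -1.448000 + 0.24·1.843296 = -1.005609
p(1.48) ≈ -1.0056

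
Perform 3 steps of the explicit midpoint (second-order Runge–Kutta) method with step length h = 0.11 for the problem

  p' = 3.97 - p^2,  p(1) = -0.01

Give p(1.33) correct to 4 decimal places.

Midpoint: k1 = f(t_n, p_n); k2 = f(t_n + h/2, p_n + (h/2)·k1); p_{n+1} = p_n + h·k2.
t=1.000000, p=-0.010000:
  k1 = f(1.000000, -0.010000) = 3.969900
  k2 = f(1.055000, 0.208344) = 3.926593
  p ← -0.010000 + 0.11·3.926593 = 0.421925
t=1.110000, p=0.421925:
  k1 = f(1.110000, 0.421925) = 3.791979
  k2 = f(1.165000, 0.630484) = 3.572490
  p ← 0.421925 + 0.11·3.572490 = 0.814899
t=1.220000, p=0.814899:
  k1 = f(1.220000, 0.814899) = 3.305940
  k2 = f(1.275000, 0.996726) = 2.976538
  p ← 0.814899 + 0.11·2.976538 = 1.142318
p(1.33) ≈ 1.1423

1.1423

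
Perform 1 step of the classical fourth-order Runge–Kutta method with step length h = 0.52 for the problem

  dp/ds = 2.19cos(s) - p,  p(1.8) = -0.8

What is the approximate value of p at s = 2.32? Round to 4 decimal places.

-0.9062

RK4: k1 = f(s_n, p_n); k2 = f(s_n + h/2, p_n + (h/2)·k1); k3 = f(s_n + h/2, p_n + (h/2)·k2); k4 = f(s_n + h, p_n + h·k3); p_{n+1} = p_n + (h/6)·(k1 + 2k2 + 2k3 + k4).
s=1.800000, p=-0.800000:
  k1 = f(1.800000, -0.800000) = 0.302427
  k2 = f(2.060000, -0.721369) = -0.307763
  k3 = f(2.060000, -0.880018) = -0.149113
  k4 = f(2.320000, -0.877539) = -0.613973
  p ← -0.800000 + (0.52/6)·(k1 + 2k2 + 2k3 + k4) = -0.906193
p(2.32) ≈ -0.9062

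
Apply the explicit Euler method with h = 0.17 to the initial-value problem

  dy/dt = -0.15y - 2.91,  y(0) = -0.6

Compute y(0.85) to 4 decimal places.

Euler: y_{n+1} = y_n + h·f(t_n, y_n).
t=0.000000, y=-0.600000: f=-2.820000 → y ← -0.600000 + 0.17·(-2.820000) = -1.079400
t=0.170000, y=-1.079400: f=-2.748090 → y ← -1.079400 + 0.17·(-2.748090) = -1.546575
t=0.340000, y=-1.546575: f=-2.678014 → y ← -1.546575 + 0.17·(-2.678014) = -2.001838
t=0.510000, y=-2.001838: f=-2.609724 → y ← -2.001838 + 0.17·(-2.609724) = -2.445491
t=0.680000, y=-2.445491: f=-2.543176 → y ← -2.445491 + 0.17·(-2.543176) = -2.877831
y(0.85) ≈ -2.8778

-2.8778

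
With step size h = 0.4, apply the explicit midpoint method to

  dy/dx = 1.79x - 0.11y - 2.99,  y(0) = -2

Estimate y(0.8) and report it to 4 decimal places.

-3.5603

Midpoint: k1 = f(x_n, y_n); k2 = f(x_n + h/2, y_n + (h/2)·k1); y_{n+1} = y_n + h·k2.
x=0.000000, y=-2.000000:
  k1 = f(0.000000, -2.000000) = -2.770000
  k2 = f(0.200000, -2.554000) = -2.351060
  y ← -2.000000 + 0.4·(-2.351060) = -2.940424
x=0.400000, y=-2.940424:
  k1 = f(0.400000, -2.940424) = -1.950553
  k2 = f(0.600000, -3.330535) = -1.549641
  y ← -2.940424 + 0.4·(-1.549641) = -3.560280
y(0.8) ≈ -3.5603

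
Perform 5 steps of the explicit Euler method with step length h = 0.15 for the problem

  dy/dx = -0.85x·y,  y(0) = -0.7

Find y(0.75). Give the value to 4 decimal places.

Euler: y_{n+1} = y_n + h·f(x_n, y_n).
x=0.000000, y=-0.700000: f=0.000000 → y ← -0.700000 + 0.15·0.000000 = -0.700000
x=0.150000, y=-0.700000: f=0.089250 → y ← -0.700000 + 0.15·0.089250 = -0.686612
x=0.300000, y=-0.686612: f=0.175086 → y ← -0.686612 + 0.15·0.175086 = -0.660350
x=0.450000, y=-0.660350: f=0.252584 → y ← -0.660350 + 0.15·0.252584 = -0.622462
x=0.600000, y=-0.622462: f=0.317456 → y ← -0.622462 + 0.15·0.317456 = -0.574844
y(0.75) ≈ -0.5748

-0.5748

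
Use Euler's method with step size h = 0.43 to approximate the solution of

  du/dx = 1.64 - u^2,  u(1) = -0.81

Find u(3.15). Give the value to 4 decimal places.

Euler: u_{n+1} = u_n + h·f(x_n, u_n).
x=1.000000, u=-0.810000: f=0.983900 → u ← -0.810000 + 0.43·0.983900 = -0.386923
x=1.430000, u=-0.386923: f=1.490291 → u ← -0.386923 + 0.43·1.490291 = 0.253902
x=1.860000, u=0.253902: f=1.575534 → u ← 0.253902 + 0.43·1.575534 = 0.931381
x=2.290000, u=0.931381: f=0.772529 → u ← 0.931381 + 0.43·0.772529 = 1.263569
x=2.720000, u=1.263569: f=0.043394 → u ← 1.263569 + 0.43·0.043394 = 1.282228
u(3.15) ≈ 1.2822

1.2822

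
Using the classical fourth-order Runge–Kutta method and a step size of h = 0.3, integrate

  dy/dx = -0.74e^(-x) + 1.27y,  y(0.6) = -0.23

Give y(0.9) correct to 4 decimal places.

RK4: k1 = f(x_n, y_n); k2 = f(x_n + h/2, y_n + (h/2)·k1); k3 = f(x_n + h/2, y_n + (h/2)·k2); k4 = f(x_n + h, y_n + h·k3); y_{n+1} = y_n + (h/6)·(k1 + 2k2 + 2k3 + k4).
x=0.600000, y=-0.230000:
  k1 = f(0.600000, -0.230000) = -0.698221
  k2 = f(0.750000, -0.334733) = -0.774662
  k3 = f(0.750000, -0.346199) = -0.789224
  k4 = f(0.900000, -0.466767) = -0.893656
  y ← -0.230000 + (0.3/6)·(k1 + 2k2 + 2k3 + k4) = -0.465983
y(0.9) ≈ -0.4660

-0.4660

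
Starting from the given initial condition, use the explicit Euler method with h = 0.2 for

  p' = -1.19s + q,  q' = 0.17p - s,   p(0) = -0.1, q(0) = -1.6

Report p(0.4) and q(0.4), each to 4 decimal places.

-0.7883, -1.6577

Euler on (p,q): p_{n+1} = p_n + h·p', q_{n+1} = q_n + h·q'.
0.000000: (-0.100000, -1.600000); f=(-1.600000, -0.017000) → (-0.420000, -1.603400)
0.200000: (-0.420000, -1.603400); f=(-1.841400, -0.271400) → (-0.788280, -1.657680)
(p(0.4), q(0.4)) ≈ (-0.7883, -1.6577)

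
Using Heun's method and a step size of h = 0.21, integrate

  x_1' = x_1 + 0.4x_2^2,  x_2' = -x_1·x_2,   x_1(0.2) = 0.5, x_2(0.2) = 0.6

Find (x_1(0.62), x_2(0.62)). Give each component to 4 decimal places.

Heun on (x_1,x_2): k1 = f(s_n, state_n); k2 = f(s_n + h, state_n + h·k1); state_{n+1} = state_n + (h/2)·(k1 + k2).
0.200000: (0.500000, 0.600000)
  k1 = (0.644000, -0.300000)
  predictor → (0.635240, 0.537000)
  k2 = (0.750588, -0.341124)
  → (0.646432, 0.532682)
0.410000: (0.646432, 0.532682)
  k1 = (0.759932, -0.344343)
  predictor → (0.806017, 0.460370)
  k2 = (0.890794, -0.371066)
  → (0.819758, 0.457564)
(x_1(0.62), x_2(0.62)) ≈ (0.8198, 0.4576)

0.8198, 0.4576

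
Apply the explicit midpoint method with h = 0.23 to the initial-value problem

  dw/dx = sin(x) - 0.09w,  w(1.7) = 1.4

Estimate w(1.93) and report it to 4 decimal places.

1.5921

Midpoint: k1 = f(x_n, w_n); k2 = f(x_n + h/2, w_n + (h/2)·k1); w_{n+1} = w_n + h·k2.
x=1.700000, w=1.400000:
  k1 = f(1.700000, 1.400000) = 0.865665
  k2 = f(1.815000, 1.499551) = 0.835371
  w ← 1.400000 + 0.23·0.835371 = 1.592135
w(1.93) ≈ 1.5921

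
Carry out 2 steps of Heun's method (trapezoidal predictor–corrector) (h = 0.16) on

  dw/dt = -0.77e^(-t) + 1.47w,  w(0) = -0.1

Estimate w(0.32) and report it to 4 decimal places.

-0.4314

Heun: k1 = f(t_n, w_n); k2 = f(t_n + h, w_n + h·k1); w_{n+1} = w_n + (h/2)·(k1 + k2).
t=0.000000, w=-0.100000:
  k1 = f(0.000000, -0.100000) = -0.917000
  k2 = f(0.160000, -0.246720) = -1.018829
  w ← -0.100000 + (0.16/2)·(-0.917000 + (-1.018829)) = -0.254866
t=0.160000, w=-0.254866:
  k1 = f(0.160000, -0.254866) = -1.030804
  k2 = f(0.320000, -0.419795) = -1.176233
  w ← -0.254866 + (0.16/2)·(-1.030804 + (-1.176233)) = -0.431429
w(0.32) ≈ -0.4314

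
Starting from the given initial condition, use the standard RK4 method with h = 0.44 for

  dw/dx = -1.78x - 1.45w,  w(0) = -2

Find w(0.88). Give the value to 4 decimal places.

-1.0307

RK4: k1 = f(x_n, w_n); k2 = f(x_n + h/2, w_n + (h/2)·k1); k3 = f(x_n + h/2, w_n + (h/2)·k2); k4 = f(x_n + h, w_n + h·k3); w_{n+1} = w_n + (h/6)·(k1 + 2k2 + 2k3 + k4).
x=0.000000, w=-2.000000:
  k1 = f(0.000000, -2.000000) = 2.900000
  k2 = f(0.220000, -1.362000) = 1.583300
  k3 = f(0.220000, -1.651674) = 2.003327
  k4 = f(0.440000, -1.118536) = 0.838677
  w ← -2.000000 + (0.44/6)·(k1 + 2k2 + 2k3 + k4) = -1.199792
x=0.440000, w=-1.199792:
  k1 = f(0.440000, -1.199792) = 0.956498
  k2 = f(0.660000, -0.989362) = 0.259775
  k3 = f(0.660000, -1.142641) = 0.482030
  k4 = f(0.880000, -0.987699) = -0.134237
  w ← -1.199792 + (0.44/6)·(k1 + 2k2 + 2k3 + k4) = -1.030695
w(0.88) ≈ -1.0307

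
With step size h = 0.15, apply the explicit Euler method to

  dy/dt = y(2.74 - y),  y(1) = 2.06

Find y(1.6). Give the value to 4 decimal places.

Euler: y_{n+1} = y_n + h·f(t_n, y_n).
t=1.000000, y=2.060000: f=1.400800 → y ← 2.060000 + 0.15·1.400800 = 2.270120
t=1.150000, y=2.270120: f=1.066684 → y ← 2.270120 + 0.15·1.066684 = 2.430123
t=1.300000, y=2.430123: f=0.753040 → y ← 2.430123 + 0.15·0.753040 = 2.543079
t=1.450000, y=2.543079: f=0.500787 → y ← 2.543079 + 0.15·0.500787 = 2.618197
y(1.6) ≈ 2.6182

2.6182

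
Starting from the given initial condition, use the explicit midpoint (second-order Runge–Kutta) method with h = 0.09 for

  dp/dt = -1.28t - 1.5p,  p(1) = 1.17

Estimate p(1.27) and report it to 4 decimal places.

Midpoint: k1 = f(t_n, p_n); k2 = f(t_n + h/2, p_n + (h/2)·k1); p_{n+1} = p_n + h·k2.
t=1.000000, p=1.170000:
  k1 = f(1.000000, 1.170000) = -3.035000
  k2 = f(1.045000, 1.033425) = -2.887737
  p ← 1.170000 + 0.09·(-2.887737) = 0.910104
t=1.090000, p=0.910104:
  k1 = f(1.090000, 0.910104) = -2.760355
  k2 = f(1.135000, 0.785888) = -2.631631
  p ← 0.910104 + 0.09·(-2.631631) = 0.673257
t=1.180000, p=0.673257:
  k1 = f(1.180000, 0.673257) = -2.520285
  k2 = f(1.225000, 0.559844) = -2.407766
  p ← 0.673257 + 0.09·(-2.407766) = 0.456558
p(1.27) ≈ 0.4566

0.4566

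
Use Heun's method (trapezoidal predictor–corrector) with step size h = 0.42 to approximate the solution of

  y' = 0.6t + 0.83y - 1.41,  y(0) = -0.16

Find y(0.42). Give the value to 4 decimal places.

Heun: k1 = f(t_n, y_n); k2 = f(t_n + h, y_n + h·k1); y_{n+1} = y_n + (h/2)·(k1 + k2).
t=0.000000, y=-0.160000:
  k1 = f(0.000000, -0.160000) = -1.542800
  k2 = f(0.420000, -0.807976) = -1.828620
  y ← -0.160000 + (0.42/2)·(-1.542800 + (-1.828620)) = -0.867998
y(0.42) ≈ -0.8680

-0.8680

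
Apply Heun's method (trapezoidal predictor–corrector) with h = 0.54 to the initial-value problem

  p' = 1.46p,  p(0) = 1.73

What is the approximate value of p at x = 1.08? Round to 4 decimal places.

7.6234

Heun: k1 = f(x_n, p_n); k2 = f(x_n + h, p_n + h·k1); p_{n+1} = p_n + (h/2)·(k1 + k2).
x=0.000000, p=1.730000:
  k1 = f(0.000000, 1.730000) = 2.525800
  k2 = f(0.540000, 3.093932) = 4.517141
  p ← 1.730000 + (0.54/2)·(2.525800 + 4.517141) = 3.631594
x=0.540000, p=3.631594:
  k1 = f(0.540000, 3.631594) = 5.302127
  k2 = f(1.080000, 6.494743) = 9.482324
  p ← 3.631594 + (0.54/2)·(5.302127 + 9.482324) = 7.623396
p(1.08) ≈ 7.6234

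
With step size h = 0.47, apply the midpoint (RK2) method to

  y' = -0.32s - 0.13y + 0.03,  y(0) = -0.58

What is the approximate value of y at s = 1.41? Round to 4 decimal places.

Midpoint: k1 = f(s_n, y_n); k2 = f(s_n + h/2, y_n + (h/2)·k1); y_{n+1} = y_n + h·k2.
s=0.000000, y=-0.580000:
  k1 = f(0.000000, -0.580000) = 0.105400
  k2 = f(0.235000, -0.555231) = 0.026980
  y ← -0.580000 + 0.47·0.026980 = -0.567319
s=0.470000, y=-0.567319:
  k1 = f(0.470000, -0.567319) = -0.046648
  k2 = f(0.705000, -0.578282) = -0.120423
  y ← -0.567319 + 0.47·(-0.120423) = -0.623918
s=0.940000, y=-0.623918:
  k1 = f(0.940000, -0.623918) = -0.189691
  k2 = f(1.175000, -0.668496) = -0.259096
  y ← -0.623918 + 0.47·(-0.259096) = -0.745693
y(1.41) ≈ -0.7457

-0.7457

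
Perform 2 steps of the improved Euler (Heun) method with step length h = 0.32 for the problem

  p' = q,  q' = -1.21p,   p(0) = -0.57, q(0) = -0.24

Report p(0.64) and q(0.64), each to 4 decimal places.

-0.5750, 0.2326

Heun on (p,q): k1 = f(t_n, state_n); k2 = f(t_n + h, state_n + h·k1); state_{n+1} = state_n + (h/2)·(k1 + k2).
0.000000: (-0.570000, -0.240000)
  k1 = (-0.240000, 0.689700)
  predictor → (-0.646800, -0.019296)
  k2 = (-0.019296, 0.782628)
  → (-0.611487, -0.004428)
0.320000: (-0.611487, -0.004428)
  k1 = (-0.004428, 0.739900)
  predictor → (-0.612904, 0.232340)
  k2 = (0.232340, 0.741614)
  → (-0.575021, 0.232615)
(p(0.64), q(0.64)) ≈ (-0.5750, 0.2326)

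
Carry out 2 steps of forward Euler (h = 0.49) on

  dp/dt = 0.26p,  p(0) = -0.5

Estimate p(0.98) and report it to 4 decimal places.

-0.6355

Euler: p_{n+1} = p_n + h·f(t_n, p_n).
t=0.000000, p=-0.500000: f=-0.130000 → p ← -0.500000 + 0.49·(-0.130000) = -0.563700
t=0.490000, p=-0.563700: f=-0.146562 → p ← -0.563700 + 0.49·(-0.146562) = -0.635515
p(0.98) ≈ -0.6355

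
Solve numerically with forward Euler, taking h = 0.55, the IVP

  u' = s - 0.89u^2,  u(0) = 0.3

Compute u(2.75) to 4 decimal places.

1.6438

Euler: u_{n+1} = u_n + h·f(s_n, u_n).
s=0.000000, u=0.300000: f=-0.080100 → u ← 0.300000 + 0.55·(-0.080100) = 0.255945
s=0.550000, u=0.255945: f=0.491698 → u ← 0.255945 + 0.55·0.491698 = 0.526379
s=1.100000, u=0.526379: f=0.853403 → u ← 0.526379 + 0.55·0.853403 = 0.995751
s=1.650000, u=0.995751: f=0.767547 → u ← 0.995751 + 0.55·0.767547 = 1.417902
s=2.200000, u=1.417902: f=0.410703 → u ← 1.417902 + 0.55·0.410703 = 1.643789
u(2.75) ≈ 1.6438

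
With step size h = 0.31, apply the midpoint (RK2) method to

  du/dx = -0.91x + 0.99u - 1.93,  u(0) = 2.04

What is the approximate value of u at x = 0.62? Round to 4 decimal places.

Midpoint: k1 = f(x_n, u_n); k2 = f(x_n + h/2, u_n + (h/2)·k1); u_{n+1} = u_n + h·k2.
x=0.000000, u=2.040000:
  k1 = f(0.000000, 2.040000) = 0.089600
  k2 = f(0.155000, 2.053888) = -0.037701
  u ← 2.040000 + 0.31·(-0.037701) = 2.028313
x=0.310000, u=2.028313:
  k1 = f(0.310000, 2.028313) = -0.204070
  k2 = f(0.465000, 1.996682) = -0.376435
  u ← 2.028313 + 0.31·(-0.376435) = 1.911618
u(0.62) ≈ 1.9116

1.9116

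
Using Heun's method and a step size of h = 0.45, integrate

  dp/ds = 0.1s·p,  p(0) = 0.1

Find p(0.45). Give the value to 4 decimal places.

Heun: k1 = f(s_n, p_n); k2 = f(s_n + h, p_n + h·k1); p_{n+1} = p_n + (h/2)·(k1 + k2).
s=0.000000, p=0.100000:
  k1 = f(0.000000, 0.100000) = 0.000000
  k2 = f(0.450000, 0.100000) = 0.004500
  p ← 0.100000 + (0.45/2)·(0.000000 + 0.004500) = 0.101013
p(0.45) ≈ 0.1010

0.1010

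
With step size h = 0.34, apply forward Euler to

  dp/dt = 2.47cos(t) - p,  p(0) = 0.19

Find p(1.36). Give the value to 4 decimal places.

Euler: p_{n+1} = p_n + h·f(t_n, p_n).
t=0.000000, p=0.190000: f=2.280000 → p ← 0.190000 + 0.34·2.280000 = 0.965200
t=0.340000, p=0.965200: f=1.363404 → p ← 0.965200 + 0.34·1.363404 = 1.428757
t=0.680000, p=1.428757: f=0.491847 → p ← 1.428757 + 0.34·0.491847 = 1.595985
t=1.020000, p=1.595985: f=-0.303272 → p ← 1.595985 + 0.34·(-0.303272) = 1.492873
p(1.36) ≈ 1.4929

1.4929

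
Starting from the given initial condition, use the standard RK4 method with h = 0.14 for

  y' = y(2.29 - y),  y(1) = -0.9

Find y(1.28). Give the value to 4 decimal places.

-2.6389

RK4: k1 = f(t_n, y_n); k2 = f(t_n + h/2, y_n + (h/2)·k1); k3 = f(t_n + h/2, y_n + (h/2)·k2); k4 = f(t_n + h, y_n + h·k3); y_{n+1} = y_n + (h/6)·(k1 + 2k2 + 2k3 + k4).
t=1.000000, y=-0.900000:
  k1 = f(1.000000, -0.900000) = -2.871000
  k2 = f(1.070000, -1.100970) = -3.733356
  k3 = f(1.070000, -1.161335) = -4.008156
  k4 = f(1.140000, -1.461142) = -5.480950
  y ← -0.900000 + (0.14/6)·(k1 + 2k2 + 2k3 + k4) = -1.456149
t=1.140000, y=-1.456149:
  k1 = f(1.140000, -1.456149) = -5.454953
  k2 = f(1.210000, -1.837996) = -7.587241
  k3 = f(1.210000, -1.987256) = -8.500004
  k4 = f(1.280000, -2.646150) = -13.061793
  y ← -1.456149 + (0.14/6)·(k1 + 2k2 + 2k3 + k4) = -2.638945
y(1.28) ≈ -2.6389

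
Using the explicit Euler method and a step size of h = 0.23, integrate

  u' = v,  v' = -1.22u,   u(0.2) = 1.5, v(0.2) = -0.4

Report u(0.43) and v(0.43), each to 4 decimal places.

Euler on (u,v): u_{n+1} = u_n + h·u', v_{n+1} = v_n + h·v'.
0.200000: (1.500000, -0.400000); f=(-0.400000, -1.830000) → (1.408000, -0.820900)
(u(0.43), v(0.43)) ≈ (1.4080, -0.8209)

1.4080, -0.8209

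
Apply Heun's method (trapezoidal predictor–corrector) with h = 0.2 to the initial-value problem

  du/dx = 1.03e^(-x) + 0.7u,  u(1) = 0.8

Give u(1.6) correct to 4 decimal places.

1.4338

Heun: k1 = f(x_n, u_n); k2 = f(x_n + h, u_n + h·k1); u_{n+1} = u_n + (h/2)·(k1 + k2).
x=1.000000, u=0.800000:
  k1 = f(1.000000, 0.800000) = 0.938916
  k2 = f(1.200000, 0.987783) = 1.001678
  u ← 0.800000 + (0.2/2)·(0.938916 + 1.001678) = 0.994059
x=1.200000, u=0.994059:
  k1 = f(1.200000, 0.994059) = 1.006072
  k2 = f(1.400000, 1.195274) = 1.090686
  u ← 0.994059 + (0.2/2)·(1.006072 + 1.090686) = 1.203735
x=1.400000, u=1.203735:
  k1 = f(1.400000, 1.203735) = 1.096610
  k2 = f(1.600000, 1.423057) = 1.204093
  u ← 1.203735 + (0.2/2)·(1.096610 + 1.204093) = 1.433806
u(1.6) ≈ 1.4338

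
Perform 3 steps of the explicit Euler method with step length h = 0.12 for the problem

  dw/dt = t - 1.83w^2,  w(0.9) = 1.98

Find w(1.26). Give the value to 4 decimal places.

0.9277

Euler: w_{n+1} = w_n + h·f(t_n, w_n).
t=0.900000, w=1.980000: f=-6.274332 → w ← 1.980000 + 0.12·(-6.274332) = 1.227080
t=1.020000, w=1.227080: f=-1.735478 → w ← 1.227080 + 0.12·(-1.735478) = 1.018823
t=1.140000, w=1.018823: f=-0.759540 → w ← 1.018823 + 0.12·(-0.759540) = 0.927678
w(1.26) ≈ 0.9277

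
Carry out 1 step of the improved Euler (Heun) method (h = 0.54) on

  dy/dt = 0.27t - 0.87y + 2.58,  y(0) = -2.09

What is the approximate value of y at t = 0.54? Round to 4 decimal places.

Heun: k1 = f(t_n, y_n); k2 = f(t_n + h, y_n + h·k1); y_{n+1} = y_n + (h/2)·(k1 + k2).
t=0.000000, y=-2.090000:
  k1 = f(0.000000, -2.090000) = 4.398300
  k2 = f(0.540000, 0.285082) = 2.477779
  y ← -2.090000 + (0.54/2)·(4.398300 + 2.477779) = -0.233459
y(0.54) ≈ -0.2335

-0.2335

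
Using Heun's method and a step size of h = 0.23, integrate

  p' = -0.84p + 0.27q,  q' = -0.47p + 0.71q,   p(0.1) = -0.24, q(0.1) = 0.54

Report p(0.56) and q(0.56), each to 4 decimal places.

-0.0947, 0.7908

Heun on (p,q): k1 = f(x_n, state_n); k2 = f(x_n + h, state_n + h·k1); state_{n+1} = state_n + (h/2)·(k1 + k2).
0.100000: (-0.240000, 0.540000)
  k1 = (0.347400, 0.496200)
  predictor → (-0.160098, 0.654126)
  k2 = (0.311096, 0.539676)
  → (-0.164273, 0.659126)
0.330000: (-0.164273, 0.659126)
  k1 = (0.315953, 0.545188)
  predictor → (-0.091604, 0.784519)
  k2 = (0.288767, 0.600062)
  → (-0.094730, 0.790829)
(p(0.56), q(0.56)) ≈ (-0.0947, 0.7908)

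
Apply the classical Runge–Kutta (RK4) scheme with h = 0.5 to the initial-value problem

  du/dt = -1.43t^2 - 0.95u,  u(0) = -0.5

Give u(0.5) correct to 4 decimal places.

-0.3644

RK4: k1 = f(t_n, u_n); k2 = f(t_n + h/2, u_n + (h/2)·k1); k3 = f(t_n + h/2, u_n + (h/2)·k2); k4 = f(t_n + h, u_n + h·k3); u_{n+1} = u_n + (h/6)·(k1 + 2k2 + 2k3 + k4).
t=0.000000, u=-0.500000:
  k1 = f(0.000000, -0.500000) = 0.475000
  k2 = f(0.250000, -0.381250) = 0.272812
  k3 = f(0.250000, -0.431797) = 0.320832
  k4 = f(0.500000, -0.339584) = -0.034895
  u ← -0.500000 + (0.5/6)·(k1 + 2k2 + 2k3 + k4) = -0.364384
u(0.5) ≈ -0.3644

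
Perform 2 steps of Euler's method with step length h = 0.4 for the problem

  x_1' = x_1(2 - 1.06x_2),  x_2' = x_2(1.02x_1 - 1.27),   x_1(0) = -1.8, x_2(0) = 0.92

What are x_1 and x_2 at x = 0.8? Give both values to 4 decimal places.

-4.8081, 0.1212

Euler on (x_1,x_2): x_1_{n+1} = x_1_n + h·x_1', x_2_{n+1} = x_2_n + h·x_2'.
0.000000: (-1.800000, 0.920000); f=(-1.844640, -2.857520) → (-2.537856, -0.223008)
0.400000: (-2.537856, -0.223008); f=(-5.675632, 0.860502) → (-4.808109, 0.121193)
(x_1(0.8), x_2(0.8)) ≈ (-4.8081, 0.1212)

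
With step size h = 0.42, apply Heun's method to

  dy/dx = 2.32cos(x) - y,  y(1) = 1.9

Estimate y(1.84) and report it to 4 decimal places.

Heun: k1 = f(x_n, y_n); k2 = f(x_n + h, y_n + h·k1); y_{n+1} = y_n + (h/2)·(k1 + k2).
x=1.000000, y=1.900000:
  k1 = f(1.000000, 1.900000) = -0.646499
  k2 = f(1.420000, 1.628471) = -1.279947
  y ← 1.900000 + (0.42/2)·(-0.646499 + (-1.279947)) = 1.495446
x=1.420000, y=1.495446:
  k1 = f(1.420000, 1.495446) = -1.146923
  k2 = f(1.840000, 1.013739) = -1.630775
  y ← 1.495446 + (0.42/2)·(-1.146923 + (-1.630775)) = 0.912130
y(1.84) ≈ 0.9121

0.9121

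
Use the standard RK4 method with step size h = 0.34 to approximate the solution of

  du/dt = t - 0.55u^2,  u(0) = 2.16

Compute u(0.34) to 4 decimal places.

RK4: k1 = f(t_n, u_n); k2 = f(t_n + h/2, u_n + (h/2)·k1); k3 = f(t_n + h/2, u_n + (h/2)·k2); k4 = f(t_n + h, u_n + h·k3); u_{n+1} = u_n + (h/6)·(k1 + 2k2 + 2k3 + k4).
t=0.000000, u=2.160000:
  k1 = f(0.000000, 2.160000) = -2.566080
  k2 = f(0.170000, 1.723766) = -1.464254
  k3 = f(0.170000, 1.911077) = -1.838718
  k4 = f(0.340000, 1.534836) = -0.955647
  u ← 2.160000 + (0.34/6)·(k1 + 2k2 + 2k3 + k4) = 1.586099
u(0.34) ≈ 1.5861

1.5861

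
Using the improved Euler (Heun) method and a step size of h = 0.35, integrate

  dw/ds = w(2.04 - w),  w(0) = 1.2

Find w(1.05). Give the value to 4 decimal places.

1.8634

Heun: k1 = f(s_n, w_n); k2 = f(s_n + h, w_n + h·k1); w_{n+1} = w_n + (h/2)·(k1 + k2).
s=0.000000, w=1.200000:
  k1 = f(0.000000, 1.200000) = 1.008000
  k2 = f(0.350000, 1.552800) = 0.756524
  w ← 1.200000 + (0.35/2)·(1.008000 + 0.756524) = 1.508792
s=0.350000, w=1.508792:
  k1 = f(0.350000, 1.508792) = 0.801483
  k2 = f(0.700000, 1.789311) = 0.448561
  w ← 1.508792 + (0.35/2)·(0.801483 + 0.448561) = 1.727549
s=0.700000, w=1.727549:
  k1 = f(0.700000, 1.727549) = 0.539774
  k2 = f(1.050000, 1.916470) = 0.236741
  w ← 1.727549 + (0.35/2)·(0.539774 + 0.236741) = 1.863440
w(1.05) ≈ 1.8634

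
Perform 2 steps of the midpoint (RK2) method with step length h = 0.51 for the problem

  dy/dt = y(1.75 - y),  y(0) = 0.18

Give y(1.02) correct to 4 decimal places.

Midpoint: k1 = f(t_n, y_n); k2 = f(t_n + h/2, y_n + (h/2)·k1); y_{n+1} = y_n + h·k2.
t=0.000000, y=0.180000:
  k1 = f(0.000000, 0.180000) = 0.282600
  k2 = f(0.255000, 0.252063) = 0.377574
  y ← 0.180000 + 0.51·0.377574 = 0.372563
t=0.510000, y=0.372563:
  k1 = f(0.510000, 0.372563) = 0.513182
  k2 = f(0.765000, 0.503424) = 0.627557
  y ← 0.372563 + 0.51·0.627557 = 0.692617
y(1.02) ≈ 0.6926

0.6926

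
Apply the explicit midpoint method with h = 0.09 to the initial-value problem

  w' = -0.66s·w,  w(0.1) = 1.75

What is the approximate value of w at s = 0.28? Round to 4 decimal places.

1.7109

Midpoint: k1 = f(s_n, w_n); k2 = f(s_n + h/2, w_n + (h/2)·k1); w_{n+1} = w_n + h·k2.
s=0.100000, w=1.750000:
  k1 = f(0.100000, 1.750000) = -0.115500
  k2 = f(0.145000, 1.744803) = -0.166978
  w ← 1.750000 + 0.09·(-0.166978) = 1.734972
s=0.190000, w=1.734972:
  k1 = f(0.190000, 1.734972) = -0.217565
  k2 = f(0.235000, 1.725182) = -0.267576
  w ← 1.734972 + 0.09·(-0.267576) = 1.710890
w(0.28) ≈ 1.7109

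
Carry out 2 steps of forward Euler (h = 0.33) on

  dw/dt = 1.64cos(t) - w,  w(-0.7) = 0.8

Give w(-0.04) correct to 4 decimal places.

Euler: w_{n+1} = w_n + h·f(t_n, w_n).
t=-0.700000, w=0.800000: f=0.454341 → w ← 0.800000 + 0.33·0.454341 = 0.949933
t=-0.370000, w=0.949933: f=0.579084 → w ← 0.949933 + 0.33·0.579084 = 1.141030
w(-0.04) ≈ 1.1410

1.1410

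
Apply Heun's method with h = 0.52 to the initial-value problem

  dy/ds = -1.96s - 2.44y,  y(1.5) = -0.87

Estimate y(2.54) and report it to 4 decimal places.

-1.7095

Heun: k1 = f(s_n, y_n); k2 = f(s_n + h, y_n + h·k1); y_{n+1} = y_n + (h/2)·(k1 + k2).
s=1.500000, y=-0.870000:
  k1 = f(1.500000, -0.870000) = -0.817200
  k2 = f(2.020000, -1.294944) = -0.799537
  y ← -0.870000 + (0.52/2)·(-0.817200 + (-0.799537)) = -1.290352
s=2.020000, y=-1.290352:
  k1 = f(2.020000, -1.290352) = -0.810742
  k2 = f(2.540000, -1.711938) = -0.801272
  y ← -1.290352 + (0.52/2)·(-0.810742 + (-0.801272)) = -1.709475
y(2.54) ≈ -1.7095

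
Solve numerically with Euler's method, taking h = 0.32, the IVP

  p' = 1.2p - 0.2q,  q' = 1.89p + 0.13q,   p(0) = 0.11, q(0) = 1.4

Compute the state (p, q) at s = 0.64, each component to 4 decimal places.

-0.0109, 1.6261

Euler on (p,q): p_{n+1} = p_n + h·p', q_{n+1} = q_n + h·q'.
0.000000: (0.110000, 1.400000); f=(-0.148000, 0.389900) → (0.062640, 1.524768)
0.320000: (0.062640, 1.524768); f=(-0.229786, 0.316609) → (-0.010891, 1.626083)
(p(0.64), q(0.64)) ≈ (-0.0109, 1.6261)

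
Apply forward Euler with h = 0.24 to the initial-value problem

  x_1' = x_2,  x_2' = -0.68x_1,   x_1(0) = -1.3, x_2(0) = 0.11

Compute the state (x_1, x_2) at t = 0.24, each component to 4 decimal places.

-1.2736, 0.3222

Euler on (x_1,x_2): x_1_{n+1} = x_1_n + h·x_1', x_2_{n+1} = x_2_n + h·x_2'.
0.000000: (-1.300000, 0.110000); f=(0.110000, 0.884000) → (-1.273600, 0.322160)
(x_1(0.24), x_2(0.24)) ≈ (-1.2736, 0.3222)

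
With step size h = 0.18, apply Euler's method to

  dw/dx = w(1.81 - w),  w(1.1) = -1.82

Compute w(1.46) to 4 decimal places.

Euler: w_{n+1} = w_n + h·f(x_n, w_n).
x=1.100000, w=-1.820000: f=-6.606600 → w ← -1.820000 + 0.18·(-6.606600) = -3.009188
x=1.280000, w=-3.009188: f=-14.501843 → w ← -3.009188 + 0.18·(-14.501843) = -5.619520
w(1.46) ≈ -5.6195

-5.6195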